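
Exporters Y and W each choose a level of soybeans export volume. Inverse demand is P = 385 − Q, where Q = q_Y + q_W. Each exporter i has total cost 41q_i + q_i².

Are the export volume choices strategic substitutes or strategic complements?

strategic substitutes

Exporter Y's profit: π = q_Y(385 − (q_Y + q_W)) − 41q_Y − q_Y².
∂π/∂q_Y = 344 − 4q_Y − q_W = 0, so q_Y = 86 − 0.25q_W.
The best-response slope dq_Y/dq_W = −0.25 < 0: the reaction function is downward-sloping, so the choices are strategic substitutes.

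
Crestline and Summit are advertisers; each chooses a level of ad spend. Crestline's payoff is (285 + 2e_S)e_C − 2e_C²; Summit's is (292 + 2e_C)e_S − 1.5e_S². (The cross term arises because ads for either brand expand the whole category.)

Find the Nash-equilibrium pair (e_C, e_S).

Expanding Crestline's payoff: 285e_C + 2e_Se_C − 2e_C².
∂π/∂e_C = 285 + 2e_S − 4e_C = 0, so e_C = 71.25 + 0.5e_S.
Likewise for Summit: e_S = 292/3 + (2/3)e_C.
Solving the two reaction functions simultaneously: (1 − (0.5)(2/3))e_C = 71.25 + 0.5·(292/3), so (2/3)e_C = 1439/12 and e_C = 179.875.
Then e_S = 292/3 + (2/3)·179.875 = 217.25.

179.875, 217.25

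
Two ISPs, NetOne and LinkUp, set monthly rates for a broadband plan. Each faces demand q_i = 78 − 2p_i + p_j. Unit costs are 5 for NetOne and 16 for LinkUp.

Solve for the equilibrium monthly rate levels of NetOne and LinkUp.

NetOne's profit: π = (p_{NetOne} − 5)(78 − 2p_{NetOne} + p_{LinkUp}).
∂π/∂p_{NetOne} = 88 − 4p_{NetOne} + p_{LinkUp} = 0 ⇒ p_{NetOne} = 22 + 0.25p_{LinkUp}.
Similarly p_{LinkUp} = 27.5 + 0.25p_{NetOne}.
Substituting the second reaction function into the first: p_{NetOne} = 22 + 0.25(27.5 + 0.25p_{NetOne}), which gives 0.9375p_{NetOne} = 28.875 ⇒ p_{NetOne} = 30.8.
Then p_{LinkUp} = 27.5 + 0.25·30.8 = 35.2.

30.8, 35.2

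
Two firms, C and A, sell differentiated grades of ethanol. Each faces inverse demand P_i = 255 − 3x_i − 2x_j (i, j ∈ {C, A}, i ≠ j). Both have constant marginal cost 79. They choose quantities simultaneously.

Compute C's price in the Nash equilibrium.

145

Firm C's profit: π = x_C(255 − 3x_C − 2x_A) − 79x_C.
∂π/∂x_C = 176 − 6x_C − 2x_A = 0 ⇒ x_C = 88/3 − (1/3)x_A.
Setting x_C = x_A in the reaction function: x_C = 88/3 − (1/3)x_C, so x_C = (88/3) / (4/3) = 22.
P_C = 255 − 3·22 − 2·22 = 145.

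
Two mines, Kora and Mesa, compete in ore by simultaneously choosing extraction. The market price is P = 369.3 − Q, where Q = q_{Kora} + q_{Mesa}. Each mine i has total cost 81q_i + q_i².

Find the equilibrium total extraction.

115.32

Mine Kora's profit: π = q_{Kora}(369.3 − (q_{Kora} + q_{Mesa})) − 81q_{Kora} − q_{Kora}².
∂π/∂q_{Kora} = 288.3 − 4q_{Kora} − q_{Mesa} = 0, so q_{Kora} = 72.075 − 0.25q_{Mesa}.
By symmetry q_{Mesa} = q_{Kora}; substituting into the reaction function, 1.25q_{Kora} = 72.075 and q_{Kora} = 57.66.
Total extraction: 57.66 + 57.66 = 115.32.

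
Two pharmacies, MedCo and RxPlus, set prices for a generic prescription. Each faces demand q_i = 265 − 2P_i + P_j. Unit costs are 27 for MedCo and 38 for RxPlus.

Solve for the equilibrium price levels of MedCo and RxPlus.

107.8, 112.2

MedCo's profit: π = (P_{MedCo} − 27)(265 − 2P_{MedCo} + P_{RxPlus}).
∂π/∂P_{MedCo} = 319 − 4P_{MedCo} + P_{RxPlus} = 0 ⇒ P_{MedCo} = 79.75 + 0.25P_{RxPlus}.
Similarly P_{RxPlus} = 85.25 + 0.25P_{MedCo}.
Solving the two reaction functions simultaneously: (1 − (0.25)(0.25))P_{MedCo} = 79.75 + 0.25·85.25, so 0.9375P_{MedCo} = 101.0625 and P_{MedCo} = 107.8.
Then P_{RxPlus} = 85.25 + 0.25·107.8 = 112.2.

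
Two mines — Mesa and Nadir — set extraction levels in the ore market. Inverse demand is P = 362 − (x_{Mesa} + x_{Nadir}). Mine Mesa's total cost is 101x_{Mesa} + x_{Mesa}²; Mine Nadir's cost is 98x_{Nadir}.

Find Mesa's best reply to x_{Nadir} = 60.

50.25

Mine Mesa's profit: π = x_{Mesa}(362 − (x_{Mesa} + x_{Nadir})) − 101x_{Mesa} − x_{Mesa}².
∂π/∂x_{Mesa} = 261 − 4x_{Mesa} − x_{Nadir} = 0, so x_{Mesa} = 65.25 − 0.25x_{Nadir}.
At x_{Nadir} = 60: x_{Mesa} = 65.25 − 0.25·60 = 50.25.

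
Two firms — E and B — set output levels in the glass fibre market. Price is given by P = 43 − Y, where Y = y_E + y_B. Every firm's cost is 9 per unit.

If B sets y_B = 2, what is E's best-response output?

Firm E's profit: π = y_E(43 − (y_E + y_B)) − 9y_E.
∂π/∂y_E = 34 − 2y_E − y_B = 0, so y_E = 17 − 0.5y_B.
At y_B = 2: y_E = 17 − 0.5·2 = 16.

16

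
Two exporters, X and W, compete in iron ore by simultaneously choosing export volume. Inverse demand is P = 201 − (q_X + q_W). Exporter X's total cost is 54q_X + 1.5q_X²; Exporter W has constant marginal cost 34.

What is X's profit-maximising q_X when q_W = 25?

Exporter X's profit: π = q_X(201 − (q_X + q_W)) − 54q_X − 1.5q_X².
∂π/∂q_X = 147 − 5q_X − q_W = 0, so q_X = 29.4 − 0.2q_W.
At q_W = 25: q_X = 29.4 − 0.2·25 = 24.4.

24.4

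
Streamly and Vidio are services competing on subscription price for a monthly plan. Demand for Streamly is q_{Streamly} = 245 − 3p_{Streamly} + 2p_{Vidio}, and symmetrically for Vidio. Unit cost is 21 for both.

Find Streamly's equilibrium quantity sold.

168

Streamly's profit: π = (p_{Streamly} − 21)(245 − 3p_{Streamly} + 2p_{Vidio}).
∂π/∂p_{Streamly} = 308 − 6p_{Streamly} + 2p_{Vidio} = 0 ⇒ p_{Streamly} = 154/3 + (1/3)p_{Vidio}.
The game is symmetric, so in equilibrium p_{Vidio} = p_{Streamly}: the reaction function gives (2/3)p_{Streamly} = 154/3, hence p_{Streamly} = 77.
q_{Streamly} = 245 − 3·77 + 2·77 = 168.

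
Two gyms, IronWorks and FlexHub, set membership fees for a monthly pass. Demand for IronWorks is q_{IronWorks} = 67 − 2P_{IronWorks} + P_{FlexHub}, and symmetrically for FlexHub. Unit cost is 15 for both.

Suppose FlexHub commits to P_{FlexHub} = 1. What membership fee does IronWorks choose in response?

24.5

IronWorks's profit: π = (P_{IronWorks} − 15)(67 − 2P_{IronWorks} + P_{FlexHub}).
∂π/∂P_{IronWorks} = 97 − 4P_{IronWorks} + P_{FlexHub} = 0 ⇒ P_{IronWorks} = 24.25 + 0.25P_{FlexHub}.
At P_{FlexHub} = 1: P_{IronWorks} = 24.25 + 0.25·1 = 24.5.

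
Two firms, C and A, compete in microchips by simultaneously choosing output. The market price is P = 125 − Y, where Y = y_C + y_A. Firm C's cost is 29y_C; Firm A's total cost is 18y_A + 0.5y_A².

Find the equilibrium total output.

Firm C's profit: π = y_C(125 − (y_C + y_A)) − 29y_C.
∂π/∂y_C = 96 − 2y_C − y_A = 0, so y_C = 48 − 0.5y_A.
For A: ∂π/∂y_A = 107 − 3y_A − y_C = 0 ⇒ y_A = 107/3 − (1/3)y_C.
Substituting the second reaction function into the first: y_C = 48 − 0.5(107/3 − (1/3)y_C), which gives (5/6)y_C = 181/6 ⇒ y_C = 36.2.
Then y_A = 107/3 − (1/3)·36.2 = 23.6.
Total output: 36.2 + 23.6 = 59.8.

59.8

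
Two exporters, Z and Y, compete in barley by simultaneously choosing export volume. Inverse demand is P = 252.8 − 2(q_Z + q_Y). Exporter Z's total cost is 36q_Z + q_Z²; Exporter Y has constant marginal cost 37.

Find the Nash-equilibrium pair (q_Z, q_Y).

Exporter Z's profit: π = q_Z(252.8 − 2(q_Z + q_Y)) − 36q_Z − q_Z².
∂π/∂q_Z = 216.8 − 6q_Z − 2q_Y = 0, so q_Z = 542/15 − (1/3)q_Y.
For Y: ∂π/∂q_Y = 215.8 − 4q_Y − 2q_Z = 0 ⇒ q_Y = 53.95 − 0.5q_Z.
Solving the two reaction functions simultaneously: (1 − (−1/3)(−0.5))q_Z = 542/15 − (1/3)·53.95, so (5/6)q_Z = 18.15 and q_Z = 21.78.
Then q_Y = 53.95 − 0.5·21.78 = 43.06.

21.78, 43.06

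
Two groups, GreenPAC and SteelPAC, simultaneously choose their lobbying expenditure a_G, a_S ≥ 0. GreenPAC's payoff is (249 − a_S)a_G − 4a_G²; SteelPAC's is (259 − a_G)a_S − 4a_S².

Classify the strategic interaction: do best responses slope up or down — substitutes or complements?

Expanding GreenPAC's payoff: 249a_G − a_Sa_G − 4a_G².
∂π/∂a_G = 249 − a_S − 8a_G = 0, so a_G = 31.125 − 0.125a_S.
The best-response slope da_G/da_S = −0.125 < 0: the reaction function is downward-sloping, so the choices are strategic substitutes.

strategic substitutes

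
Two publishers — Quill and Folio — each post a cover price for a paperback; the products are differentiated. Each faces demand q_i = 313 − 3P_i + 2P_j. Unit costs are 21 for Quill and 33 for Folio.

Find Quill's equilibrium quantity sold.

Quill's profit: π = (P_{Quill} − 21)(313 − 3P_{Quill} + 2P_{Folio}).
∂π/∂P_{Quill} = 376 − 6P_{Quill} + 2P_{Folio} = 0 ⇒ P_{Quill} = 188/3 + (1/3)P_{Folio}.
Similarly P_{Folio} = 206/3 + (1/3)P_{Quill}.
Plugging P_{Folio} into Quill's best response: P_{Quill} = 188/3 + (1/3)(206/3 + (1/3)P_{Quill}) ⇒ (8/9)P_{Quill} = 770/9, so P_{Quill} = 96.25.
Then P_{Folio} = 206/3 + (1/3)·96.25 = 100.75.
q_{Quill} = 313 − 3·96.25 + 2·100.75 = 225.75.

225.75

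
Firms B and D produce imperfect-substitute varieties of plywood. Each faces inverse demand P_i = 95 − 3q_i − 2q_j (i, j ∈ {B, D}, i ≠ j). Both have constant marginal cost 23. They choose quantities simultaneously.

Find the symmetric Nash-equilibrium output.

Firm B's profit: π = q_B(95 − 3q_B − 2q_D) − 23q_B.
∂π/∂q_B = 72 − 6q_B − 2q_D = 0 ⇒ q_B = 12 − (1/3)q_D.
By symmetry q_D = q_B; substituting into the reaction function, (4/3)q_B = 12 and q_B = 9.

9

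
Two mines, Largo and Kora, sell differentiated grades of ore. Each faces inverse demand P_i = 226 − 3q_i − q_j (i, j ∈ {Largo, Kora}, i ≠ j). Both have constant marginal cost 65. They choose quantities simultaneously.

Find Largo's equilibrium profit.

Mine Largo's profit: π = q_{Largo}(226 − 3q_{Largo} − q_{Kora}) − 65q_{Largo}.
∂π/∂q_{Largo} = 161 − 6q_{Largo} − q_{Kora} = 0 ⇒ q_{Largo} = 161/6 − (1/6)q_{Kora}.
The game is symmetric, so in equilibrium q_{Kora} = q_{Largo}: the reaction function gives (7/6)q_{Largo} = 161/6, hence q_{Largo} = 23.
P_{Largo} = 226 − 3·23 − 23 = 134.
Profit = (134 − 65)·23 = 1587.

1587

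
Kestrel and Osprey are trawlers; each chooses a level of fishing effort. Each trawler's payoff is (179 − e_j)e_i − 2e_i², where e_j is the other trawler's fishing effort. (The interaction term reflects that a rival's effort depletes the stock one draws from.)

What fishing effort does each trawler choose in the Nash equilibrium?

Kestrel's payoff is (179 − e_O)e_K − 2e_K².
∂π/∂e_K = 179 − e_O − 4e_K = 0, so e_K = 44.75 − 0.25e_O.
Setting e_K = e_O in the reaction function: e_K = 44.75 − 0.25e_K, so e_K = 44.75 / 1.25 = 35.8.

35.8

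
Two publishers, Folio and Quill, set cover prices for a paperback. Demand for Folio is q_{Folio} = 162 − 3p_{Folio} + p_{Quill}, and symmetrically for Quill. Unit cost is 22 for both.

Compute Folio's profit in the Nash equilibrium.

Folio's profit: π = (p_{Folio} − 22)(162 − 3p_{Folio} + p_{Quill}).
∂π/∂p_{Folio} = 228 − 6p_{Folio} + p_{Quill} = 0 ⇒ p_{Folio} = 38 + (1/6)p_{Quill}.
The game is symmetric, so in equilibrium p_{Quill} = p_{Folio}: the reaction function gives (5/6)p_{Folio} = 38, hence p_{Folio} = 45.6.
q_{Folio} = 162 − 3·45.6 + 45.6 = 70.8.
Profit = (45.6 − 22)·70.8 = 1670.88.

1670.88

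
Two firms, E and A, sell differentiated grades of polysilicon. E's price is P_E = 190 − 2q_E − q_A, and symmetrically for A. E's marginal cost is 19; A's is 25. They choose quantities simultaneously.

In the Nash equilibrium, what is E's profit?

2394.32

Firm E's profit: π = q_E(190 − 2q_E − q_A) − 19q_E.
∂π/∂q_E = 171 − 4q_E − q_A = 0 ⇒ q_E = 42.75 − 0.25q_A.
Similarly q_A = 41.25 − 0.25q_E.
Plugging q_A into E's best response: q_E = 42.75 − 0.25(41.25 − 0.25q_E) ⇒ 0.9375q_E = 32.4375, so q_E = 34.6.
Then q_A = 41.25 − 0.25·34.6 = 32.6.
P_E = 190 − 2·34.6 − 32.6 = 88.2.
Profit = (88.2 − 19)·34.6 = 2394.32.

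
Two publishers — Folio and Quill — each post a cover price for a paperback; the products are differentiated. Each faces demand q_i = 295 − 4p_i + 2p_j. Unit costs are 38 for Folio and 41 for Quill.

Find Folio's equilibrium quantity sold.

147.6

Folio's profit: π = (p_{Folio} − 38)(295 − 4p_{Folio} + 2p_{Quill}).
∂π/∂p_{Folio} = 447 − 8p_{Folio} + 2p_{Quill} = 0 ⇒ p_{Folio} = 55.875 + 0.25p_{Quill}.
Similarly p_{Quill} = 57.375 + 0.25p_{Folio}.
Substituting the second reaction function into the first: p_{Folio} = 55.875 + 0.25(57.375 + 0.25p_{Folio}), which gives 0.9375p_{Folio} = 2247/32 ⇒ p_{Folio} = 74.9.
Then p_{Quill} = 57.375 + 0.25·74.9 = 76.1.
q_{Folio} = 295 − 4·74.9 + 2·76.1 = 147.6.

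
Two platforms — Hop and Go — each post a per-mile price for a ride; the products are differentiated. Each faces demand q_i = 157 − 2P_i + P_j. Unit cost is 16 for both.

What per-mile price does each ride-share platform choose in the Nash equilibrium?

63

Hop's profit: π = (P_{Hop} − 16)(157 − 2P_{Hop} + P_{Go}).
∂π/∂P_{Hop} = 189 − 4P_{Hop} + P_{Go} = 0 ⇒ P_{Hop} = 47.25 + 0.25P_{Go}.
By symmetry P_{Go} = P_{Hop}; substituting into the reaction function, 0.75P_{Hop} = 47.25 and P_{Hop} = 63.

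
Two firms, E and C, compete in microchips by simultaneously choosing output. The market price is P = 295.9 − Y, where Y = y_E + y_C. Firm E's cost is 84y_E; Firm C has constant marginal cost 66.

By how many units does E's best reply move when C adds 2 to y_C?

Firm E's profit: π = y_E(295.9 − (y_E + y_C)) − 84y_E.
∂π/∂y_E = 211.9 − 2y_E − y_C = 0, so y_E = 105.95 − 0.5y_C.
The reaction-function slope is −0.5, so a 2-unit rise in y_C moves y_E by −0.5 × 2 = −1. E's best response falls — the actions are strategic substitutes.

-1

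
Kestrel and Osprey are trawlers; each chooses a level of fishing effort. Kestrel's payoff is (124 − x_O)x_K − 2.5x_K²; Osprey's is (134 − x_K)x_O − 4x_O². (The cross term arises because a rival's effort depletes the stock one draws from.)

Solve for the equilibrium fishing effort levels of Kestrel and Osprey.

22, 14

Expanding Kestrel's payoff: 124x_K − x_Ox_K − 2.5x_K².
∂π/∂x_K = 124 − x_O − 5x_K = 0, so x_K = 24.8 − 0.2x_O.
Likewise for Osprey: x_O = 16.75 − 0.125x_K.
Substituting the second reaction function into the first: x_K = 24.8 − 0.2(16.75 − 0.125x_K), which gives 0.975x_K = 21.45 ⇒ x_K = 22.
Then x_O = 16.75 − 0.125·22 = 14.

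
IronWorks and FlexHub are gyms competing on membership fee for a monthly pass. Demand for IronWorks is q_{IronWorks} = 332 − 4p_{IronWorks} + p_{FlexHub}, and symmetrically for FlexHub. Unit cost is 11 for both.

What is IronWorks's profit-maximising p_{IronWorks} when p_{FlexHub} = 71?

55.875

IronWorks's profit: π = (p_{IronWorks} − 11)(332 − 4p_{IronWorks} + p_{FlexHub}).
∂π/∂p_{IronWorks} = 376 − 8p_{IronWorks} + p_{FlexHub} = 0 ⇒ p_{IronWorks} = 47 + 0.125p_{FlexHub}.
At p_{FlexHub} = 71: p_{IronWorks} = 47 + 0.125·71 = 55.875.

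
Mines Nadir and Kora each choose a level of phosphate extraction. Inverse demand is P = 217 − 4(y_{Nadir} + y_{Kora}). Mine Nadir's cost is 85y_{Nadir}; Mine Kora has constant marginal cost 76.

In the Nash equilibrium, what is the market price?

126

Mine Nadir's profit: π = y_{Nadir}(217 − 4(y_{Nadir} + y_{Kora})) − 85y_{Nadir}.
∂π/∂y_{Nadir} = 132 − 8y_{Nadir} − 4y_{Kora} = 0, so y_{Nadir} = 16.5 − 0.5y_{Kora}.
By the same steps for Kora: y_{Kora} = 17.625 − 0.5y_{Nadir}.
Substituting the second reaction function into the first: y_{Nadir} = 16.5 − 0.5(17.625 − 0.5y_{Nadir}), which gives 0.75y_{Nadir} = 7.6875 ⇒ y_{Nadir} = 10.25.
Then y_{Kora} = 17.625 − 0.5·10.25 = 12.5.
Equilibrium price: P = 217 − 4·22.75 = 126.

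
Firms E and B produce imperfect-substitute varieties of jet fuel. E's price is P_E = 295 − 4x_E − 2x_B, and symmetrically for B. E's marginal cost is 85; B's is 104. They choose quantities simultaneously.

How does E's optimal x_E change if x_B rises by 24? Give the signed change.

-6

Firm E's profit: π = x_E(295 − 4x_E − 2x_B) − 85x_E.
∂π/∂x_E = 210 − 8x_E − 2x_B = 0 ⇒ x_E = 26.25 − 0.25x_B.
The reaction-function slope is −0.25, so a 24-unit rise in x_B moves x_E by −0.25 × 24 = −6. E's best response falls — the actions are strategic substitutes.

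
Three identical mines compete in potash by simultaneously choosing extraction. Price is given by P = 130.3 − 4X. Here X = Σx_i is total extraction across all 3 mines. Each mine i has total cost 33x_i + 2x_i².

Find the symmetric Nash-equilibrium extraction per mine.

A representative mine's profit is π_i = x_i(130.3 − 4X) − 33x_i − 2x_i², with X = x_i + Σ_{j≠i} x_j.
First-order condition: 97.3 − 12x_i − 4Σ_{j≠i} x_j = 0.
Imposing symmetry (x_j = x for all j) turns Σ_{j≠i} x_j into 2x, so 97.3 = 20x and x = 4.865.

4.865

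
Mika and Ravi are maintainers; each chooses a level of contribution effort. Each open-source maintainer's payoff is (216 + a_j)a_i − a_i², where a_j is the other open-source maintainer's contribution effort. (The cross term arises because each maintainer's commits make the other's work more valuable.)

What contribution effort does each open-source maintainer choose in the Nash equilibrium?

Mika's payoff is (216 + a_R)a_M − a_M².
∂π/∂a_M = 216 + a_R − 2a_M = 0, so a_M = 108 + 0.5a_R.
The game is symmetric, so in equilibrium a_R = a_M: the reaction function gives 0.5a_M = 108, hence a_M = 216.

216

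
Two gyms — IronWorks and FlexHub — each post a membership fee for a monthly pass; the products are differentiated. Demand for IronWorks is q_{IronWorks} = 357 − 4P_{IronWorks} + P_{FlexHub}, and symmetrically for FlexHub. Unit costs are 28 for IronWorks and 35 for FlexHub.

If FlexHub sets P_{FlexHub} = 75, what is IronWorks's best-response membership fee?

68

IronWorks's profit: π = (P_{IronWorks} − 28)(357 − 4P_{IronWorks} + P_{FlexHub}).
∂π/∂P_{IronWorks} = 469 − 8P_{IronWorks} + P_{FlexHub} = 0 ⇒ P_{IronWorks} = 58.625 + 0.125P_{FlexHub}.
At P_{FlexHub} = 75: P_{IronWorks} = 58.625 + 0.125·75 = 68.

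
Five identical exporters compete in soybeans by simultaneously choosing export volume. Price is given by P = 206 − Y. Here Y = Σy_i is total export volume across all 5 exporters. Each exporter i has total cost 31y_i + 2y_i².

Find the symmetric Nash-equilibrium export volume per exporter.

17.5

A representative exporter's profit is π_i = y_i(206 − Y) − 31y_i − 2y_i², with Y = y_i + Σ_{j≠i} y_j.
First-order condition: 175 − 6y_i − Σ_{j≠i} y_j = 0.
In a symmetric equilibrium every exporter chooses the same y, so Σ_{j≠i} y_j = 4y. The condition becomes 175 − 10y = 0, giving y = 175/10 = 17.5.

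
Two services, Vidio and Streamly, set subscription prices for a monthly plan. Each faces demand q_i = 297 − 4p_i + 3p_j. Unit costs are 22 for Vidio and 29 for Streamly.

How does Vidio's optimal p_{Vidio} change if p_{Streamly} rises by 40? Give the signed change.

15

Vidio's profit: π = (p_{Vidio} − 22)(297 − 4p_{Vidio} + 3p_{Streamly}).
∂π/∂p_{Vidio} = 385 − 8p_{Vidio} + 3p_{Streamly} = 0 ⇒ p_{Vidio} = 48.125 + 0.375p_{Streamly}.
The reaction-function slope is 0.375, so a 40-unit rise in p_{Streamly} moves p_{Vidio} by 0.375 × 40 = 15. Vidio's best response rises — the actions are strategic complements.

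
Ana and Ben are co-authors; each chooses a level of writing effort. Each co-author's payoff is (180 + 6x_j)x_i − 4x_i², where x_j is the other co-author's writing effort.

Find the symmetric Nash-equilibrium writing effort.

Ana's payoff is (180 + 6x_B)x_A − 4x_A².
∂π/∂x_A = 180 + 6x_B − 8x_A = 0, so x_A = 22.5 + 0.75x_B.
Setting x_A = x_B in the reaction function: x_A = 22.5 + 0.75x_A, so x_A = 22.5 / 0.25 = 90.

90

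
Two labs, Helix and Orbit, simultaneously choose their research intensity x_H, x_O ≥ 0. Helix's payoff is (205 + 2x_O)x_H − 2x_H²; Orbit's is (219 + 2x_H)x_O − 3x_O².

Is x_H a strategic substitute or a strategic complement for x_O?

strategic complements

Expanding Helix's payoff: 205x_H + 2x_Ox_H − 2x_H².
∂π/∂x_H = 205 + 2x_O − 4x_H = 0, so x_H = 51.25 + 0.5x_O.
The best-response slope dx_H/dx_O = 0.5 > 0: the reaction function is upward-sloping, so the choices are strategic complements.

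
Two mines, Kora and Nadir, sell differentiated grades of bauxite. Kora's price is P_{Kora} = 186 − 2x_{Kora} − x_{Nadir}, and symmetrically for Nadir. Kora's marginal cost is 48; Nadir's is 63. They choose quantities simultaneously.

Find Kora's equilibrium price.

Mine Kora's profit: π = x_{Kora}(186 − 2x_{Kora} − x_{Nadir}) − 48x_{Kora}.
∂π/∂x_{Kora} = 138 − 4x_{Kora} − x_{Nadir} = 0 ⇒ x_{Kora} = 34.5 − 0.25x_{Nadir}.
Similarly x_{Nadir} = 30.75 − 0.25x_{Kora}.
Solving the two reaction functions simultaneously: (1 − (−0.25)(−0.25))x_{Kora} = 34.5 − 0.25·30.75, so 0.9375x_{Kora} = 26.8125 and x_{Kora} = 28.6.
Then x_{Nadir} = 30.75 − 0.25·28.6 = 23.6.
P_{Kora} = 186 − 2·28.6 − 23.6 = 105.2.

105.2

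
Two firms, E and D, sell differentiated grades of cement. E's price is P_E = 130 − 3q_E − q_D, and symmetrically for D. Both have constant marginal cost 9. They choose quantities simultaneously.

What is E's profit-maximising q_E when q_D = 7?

19

Firm E's profit: π = q_E(130 − 3q_E − q_D) − 9q_E.
∂π/∂q_E = 121 − 6q_E − q_D = 0 ⇒ q_E = 121/6 − (1/6)q_D.
At q_D = 7: q_E = 121/6 − (1/6)·7 = 19.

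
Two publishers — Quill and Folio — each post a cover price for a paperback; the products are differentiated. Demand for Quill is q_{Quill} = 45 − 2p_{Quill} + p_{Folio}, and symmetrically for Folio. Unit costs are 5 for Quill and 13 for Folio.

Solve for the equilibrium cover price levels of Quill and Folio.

Quill's profit: π = (p_{Quill} − 5)(45 − 2p_{Quill} + p_{Folio}).
∂π/∂p_{Quill} = 55 − 4p_{Quill} + p_{Folio} = 0 ⇒ p_{Quill} = 13.75 + 0.25p_{Folio}.
Similarly p_{Folio} = 17.75 + 0.25p_{Quill}.
Substituting the second reaction function into the first: p_{Quill} = 13.75 + 0.25(17.75 + 0.25p_{Quill}), which gives 0.9375p_{Quill} = 18.1875 ⇒ p_{Quill} = 19.4.
Then p_{Folio} = 17.75 + 0.25·19.4 = 22.6.

19.4, 22.6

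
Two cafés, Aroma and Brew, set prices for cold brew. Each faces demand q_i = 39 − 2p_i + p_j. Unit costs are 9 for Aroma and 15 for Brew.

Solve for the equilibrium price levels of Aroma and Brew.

Aroma's profit: π = (p_{Aroma} − 9)(39 − 2p_{Aroma} + p_{Brew}).
∂π/∂p_{Aroma} = 57 − 4p_{Aroma} + p_{Brew} = 0 ⇒ p_{Aroma} = 14.25 + 0.25p_{Brew}.
Similarly p_{Brew} = 17.25 + 0.25p_{Aroma}.
Plugging p_{Brew} into Aroma's best response: p_{Aroma} = 14.25 + 0.25(17.25 + 0.25p_{Aroma}) ⇒ 0.9375p_{Aroma} = 18.5625, so p_{Aroma} = 19.8.
Then p_{Brew} = 17.25 + 0.25·19.8 = 22.2.

19.8, 22.2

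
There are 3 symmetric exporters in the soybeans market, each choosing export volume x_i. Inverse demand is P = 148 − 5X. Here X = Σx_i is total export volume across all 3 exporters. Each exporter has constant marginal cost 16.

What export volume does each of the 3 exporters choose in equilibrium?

A representative exporter's profit is π_i = x_i(148 − 5X) − 16x_i, with X = x_i + Σ_{j≠i} x_j.
First-order condition: 132 − 10x_i − 5Σ_{j≠i} x_j = 0.
Imposing symmetry (x_j = x for all j) turns Σ_{j≠i} x_j into 2x, so 132 = 20x and x = 6.6.

6.6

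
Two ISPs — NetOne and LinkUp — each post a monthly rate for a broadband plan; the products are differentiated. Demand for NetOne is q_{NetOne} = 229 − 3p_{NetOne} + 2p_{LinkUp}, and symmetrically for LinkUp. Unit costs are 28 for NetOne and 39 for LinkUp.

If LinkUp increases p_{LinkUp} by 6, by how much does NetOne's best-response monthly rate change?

NetOne's profit: π = (p_{NetOne} − 28)(229 − 3p_{NetOne} + 2p_{LinkUp}).
∂π/∂p_{NetOne} = 313 − 6p_{NetOne} + 2p_{LinkUp} = 0 ⇒ p_{NetOne} = 313/6 + (1/3)p_{LinkUp}.
The reaction-function slope is 1/3, so a 6-unit rise in p_{LinkUp} moves p_{NetOne} by 1/3 × 6 = 2. NetOne's best response rises — the actions are strategic complements.

2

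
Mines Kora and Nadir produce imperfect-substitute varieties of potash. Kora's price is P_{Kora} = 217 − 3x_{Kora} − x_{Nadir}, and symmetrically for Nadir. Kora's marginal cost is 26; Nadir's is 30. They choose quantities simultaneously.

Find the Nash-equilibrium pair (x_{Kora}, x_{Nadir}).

Mine Kora's profit: π = x_{Kora}(217 − 3x_{Kora} − x_{Nadir}) − 26x_{Kora}.
∂π/∂x_{Kora} = 191 − 6x_{Kora} − x_{Nadir} = 0 ⇒ x_{Kora} = 191/6 − (1/6)x_{Nadir}.
Similarly x_{Nadir} = 187/6 − (1/6)x_{Kora}.
Solving the two reaction functions simultaneously: (1 − (−1/6)(−1/6))x_{Kora} = 191/6 − (1/6)·(187/6), so (35/36)x_{Kora} = 959/36 and x_{Kora} = 27.4.
Then x_{Nadir} = 187/6 − (1/6)·27.4 = 26.6.

27.4, 26.6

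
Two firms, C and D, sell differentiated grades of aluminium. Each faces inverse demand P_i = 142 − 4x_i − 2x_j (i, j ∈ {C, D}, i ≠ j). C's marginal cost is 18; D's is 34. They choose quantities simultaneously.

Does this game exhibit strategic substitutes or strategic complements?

strategic substitutes

Firm C's profit: π = x_C(142 − 4x_C − 2x_D) − 18x_C.
∂π/∂x_C = 124 − 8x_C − 2x_D = 0 ⇒ x_C = 15.5 − 0.25x_D.
The best-response slope dx_C/dx_D = −0.25 < 0: the reaction function is downward-sloping, so the choices are strategic substitutes.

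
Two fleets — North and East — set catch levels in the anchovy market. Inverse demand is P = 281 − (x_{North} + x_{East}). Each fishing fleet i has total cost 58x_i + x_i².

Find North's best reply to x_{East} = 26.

49.25

Fishing fleet North's profit: π = x_{North}(281 − (x_{North} + x_{East})) − 58x_{North} − x_{North}².
∂π/∂x_{North} = 223 − 4x_{North} − x_{East} = 0, so x_{North} = 55.75 − 0.25x_{East}.
At x_{East} = 26: x_{North} = 55.75 − 0.25·26 = 49.25.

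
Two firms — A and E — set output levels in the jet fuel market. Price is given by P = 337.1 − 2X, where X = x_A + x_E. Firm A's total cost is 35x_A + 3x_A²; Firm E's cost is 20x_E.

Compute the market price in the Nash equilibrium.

Firm A's profit: π = x_A(337.1 − 2(x_A + x_E)) − 35x_A − 3x_A².
∂π/∂x_A = 302.1 − 10x_A − 2x_E = 0, so x_A = 30.21 − 0.2x_E.
For E: ∂π/∂x_E = 317.1 − 4x_E − 2x_A = 0 ⇒ x_E = 79.275 − 0.5x_A.
Solving the two reaction functions simultaneously: (1 − (−0.2)(−0.5))x_A = 30.21 − 0.2·79.275, so 0.9x_A = 14.355 and x_A = 15.95.
Then x_E = 79.275 − 0.5·15.95 = 71.3.
Equilibrium price: P = 337.1 − 2·87.25 = 162.6.

162.6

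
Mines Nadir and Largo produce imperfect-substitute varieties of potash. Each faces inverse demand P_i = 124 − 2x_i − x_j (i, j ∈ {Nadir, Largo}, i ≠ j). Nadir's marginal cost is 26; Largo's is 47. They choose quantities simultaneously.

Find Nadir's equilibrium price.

Mine Nadir's profit: π = x_{Nadir}(124 − 2x_{Nadir} − x_{Largo}) − 26x_{Nadir}.
∂π/∂x_{Nadir} = 98 − 4x_{Nadir} − x_{Largo} = 0 ⇒ x_{Nadir} = 24.5 − 0.25x_{Largo}.
Similarly x_{Largo} = 19.25 − 0.25x_{Nadir}.
Plugging x_{Largo} into Nadir's best response: x_{Nadir} = 24.5 − 0.25(19.25 − 0.25x_{Nadir}) ⇒ 0.9375x_{Nadir} = 19.6875, so x_{Nadir} = 21.
Then x_{Largo} = 19.25 − 0.25·21 = 14.
P_{Nadir} = 124 − 2·21 − 14 = 68.

68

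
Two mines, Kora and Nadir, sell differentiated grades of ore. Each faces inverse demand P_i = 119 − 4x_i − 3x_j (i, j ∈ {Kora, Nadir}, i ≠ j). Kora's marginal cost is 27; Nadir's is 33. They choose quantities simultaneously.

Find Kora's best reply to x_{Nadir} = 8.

Mine Kora's profit: π = x_{Kora}(119 − 4x_{Kora} − 3x_{Nadir}) − 27x_{Kora}.
∂π/∂x_{Kora} = 92 − 8x_{Kora} − 3x_{Nadir} = 0 ⇒ x_{Kora} = 11.5 − 0.375x_{Nadir}.
At x_{Nadir} = 8: x_{Kora} = 11.5 − 0.375·8 = 8.5.

8.5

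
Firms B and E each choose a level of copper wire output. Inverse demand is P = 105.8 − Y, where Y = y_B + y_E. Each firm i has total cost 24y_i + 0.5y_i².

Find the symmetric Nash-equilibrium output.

Firm B's profit: π = y_B(105.8 − (y_B + y_E)) − 24y_B − 0.5y_B².
∂π/∂y_B = 81.8 − 3y_B − y_E = 0, so y_B = 409/15 − (1/3)y_E.
Setting y_B = y_E in the reaction function: y_B = 409/15 − (1/3)y_B, so y_B = (409/15) / (4/3) = 20.45.

20.45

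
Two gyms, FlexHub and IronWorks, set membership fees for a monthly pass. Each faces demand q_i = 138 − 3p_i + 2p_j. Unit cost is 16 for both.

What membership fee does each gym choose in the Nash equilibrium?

FlexHub's profit: π = (p_{FlexHub} − 16)(138 − 3p_{FlexHub} + 2p_{IronWorks}).
∂π/∂p_{FlexHub} = 186 − 6p_{FlexHub} + 2p_{IronWorks} = 0 ⇒ p_{FlexHub} = 31 + (1/3)p_{IronWorks}.
By symmetry p_{IronWorks} = p_{FlexHub}; substituting into the reaction function, (2/3)p_{FlexHub} = 31 and p_{FlexHub} = 46.5.

46.5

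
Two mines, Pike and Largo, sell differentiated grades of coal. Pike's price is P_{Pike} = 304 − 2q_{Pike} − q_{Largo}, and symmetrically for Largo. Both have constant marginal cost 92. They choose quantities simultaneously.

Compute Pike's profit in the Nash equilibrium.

Mine Pike's profit: π = q_{Pike}(304 − 2q_{Pike} − q_{Largo}) − 92q_{Pike}.
∂π/∂q_{Pike} = 212 − 4q_{Pike} − q_{Largo} = 0 ⇒ q_{Pike} = 53 − 0.25q_{Largo}.
The game is symmetric, so in equilibrium q_{Largo} = q_{Pike}: the reaction function gives 1.25q_{Pike} = 53, hence q_{Pike} = 42.4.
P_{Pike} = 304 − 2·42.4 − 42.4 = 176.8.
Profit = (176.8 − 92)·42.4 = 3595.52.

3595.52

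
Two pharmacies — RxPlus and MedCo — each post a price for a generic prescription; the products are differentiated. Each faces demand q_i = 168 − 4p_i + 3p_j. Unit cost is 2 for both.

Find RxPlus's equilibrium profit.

4408.96

RxPlus's profit: π = (p_{RxPlus} − 2)(168 − 4p_{RxPlus} + 3p_{MedCo}).
∂π/∂p_{RxPlus} = 176 − 8p_{RxPlus} + 3p_{MedCo} = 0 ⇒ p_{RxPlus} = 22 + 0.375p_{MedCo}.
Setting p_{RxPlus} = p_{MedCo} in the reaction function: p_{RxPlus} = 22 + 0.375p_{RxPlus}, so p_{RxPlus} = 22 / 0.625 = 35.2.
q_{RxPlus} = 168 − 4·35.2 + 3·35.2 = 132.8.
Profit = (35.2 − 2)·132.8 = 4408.96.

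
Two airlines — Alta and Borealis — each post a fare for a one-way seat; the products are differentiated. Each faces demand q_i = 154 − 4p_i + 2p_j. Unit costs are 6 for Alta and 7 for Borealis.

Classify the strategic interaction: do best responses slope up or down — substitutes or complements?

strategic complements

Alta's profit: π = (p_{Alta} − 6)(154 − 4p_{Alta} + 2p_{Borealis}).
∂π/∂p_{Alta} = 178 − 8p_{Alta} + 2p_{Borealis} = 0 ⇒ p_{Alta} = 22.25 + 0.25p_{Borealis}.
The best-response slope dp_{Alta}/dp_{Borealis} = 0.25 > 0: the reaction function is upward-sloping, so the choices are strategic complements.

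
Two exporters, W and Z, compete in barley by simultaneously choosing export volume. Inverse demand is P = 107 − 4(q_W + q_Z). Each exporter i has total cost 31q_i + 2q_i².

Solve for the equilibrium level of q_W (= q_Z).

4.75

Exporter W's profit: π = q_W(107 − 4(q_W + q_Z)) − 31q_W − 2q_W².
∂π/∂q_W = 76 − 12q_W − 4q_Z = 0, so q_W = 19/3 − (1/3)q_Z.
Setting q_W = q_Z in the reaction function: q_W = 19/3 − (1/3)q_W, so q_W = (19/3) / (4/3) = 4.75.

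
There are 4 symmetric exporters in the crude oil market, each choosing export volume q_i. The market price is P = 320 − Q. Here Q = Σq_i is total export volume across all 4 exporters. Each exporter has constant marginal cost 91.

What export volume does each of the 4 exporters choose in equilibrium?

45.8

A representative exporter's profit is π_i = q_i(320 − Q) − 91q_i, with Q = q_i + Σ_{j≠i} q_j.
First-order condition: 229 − 2q_i − Σ_{j≠i} q_j = 0.
In a symmetric equilibrium every exporter chooses the same q, so Σ_{j≠i} q_j = 3q. The condition becomes 229 − 5q = 0, giving q = 229/5 = 45.8.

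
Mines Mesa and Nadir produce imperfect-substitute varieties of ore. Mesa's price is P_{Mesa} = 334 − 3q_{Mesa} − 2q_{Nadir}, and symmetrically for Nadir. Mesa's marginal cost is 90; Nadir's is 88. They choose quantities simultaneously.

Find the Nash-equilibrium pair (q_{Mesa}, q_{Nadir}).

Mine Mesa's profit: π = q_{Mesa}(334 − 3q_{Mesa} − 2q_{Nadir}) − 90q_{Mesa}.
∂π/∂q_{Mesa} = 244 − 6q_{Mesa} − 2q_{Nadir} = 0 ⇒ q_{Mesa} = 122/3 − (1/3)q_{Nadir}.
Similarly q_{Nadir} = 41 − (1/3)q_{Mesa}.
Plugging q_{Nadir} into Mesa's best response: q_{Mesa} = 122/3 − (1/3)(41 − (1/3)q_{Mesa}) ⇒ (8/9)q_{Mesa} = 27, so q_{Mesa} = 30.375.
Then q_{Nadir} = 41 − (1/3)·30.375 = 30.875.

30.375, 30.875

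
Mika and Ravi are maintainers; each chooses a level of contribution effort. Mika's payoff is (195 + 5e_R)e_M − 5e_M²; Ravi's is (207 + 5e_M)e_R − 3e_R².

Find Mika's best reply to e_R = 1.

20

Expanding Mika's payoff: 195e_M + 5e_Re_M − 5e_M².
∂π/∂e_M = 195 + 5e_R − 10e_M = 0, so e_M = 19.5 + 0.5e_R.
At e_R = 1: e_M = 19.5 + 0.5·1 = 20.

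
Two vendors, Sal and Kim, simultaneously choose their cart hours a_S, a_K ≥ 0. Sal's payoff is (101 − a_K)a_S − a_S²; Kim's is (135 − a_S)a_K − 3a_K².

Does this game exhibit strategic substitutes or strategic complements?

strategic substitutes

Expanding Sal's payoff: 101a_S − a_Ka_S − a_S².
∂π/∂a_S = 101 − a_K − 2a_S = 0, so a_S = 50.5 − 0.5a_K.
The best-response slope da_S/da_K = −0.5 < 0: the reaction function is downward-sloping, so the choices are strategic substitutes.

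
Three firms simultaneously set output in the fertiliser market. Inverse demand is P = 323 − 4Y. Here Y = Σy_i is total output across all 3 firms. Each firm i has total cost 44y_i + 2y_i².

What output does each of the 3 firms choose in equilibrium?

A representative firm's profit is π_i = y_i(323 − 4Y) − 44y_i − 2y_i², with Y = y_i + Σ_{j≠i} y_j.
First-order condition: 279 − 12y_i − 4Σ_{j≠i} y_j = 0.
In a symmetric equilibrium every firm chooses the same y, so Σ_{j≠i} y_j = 2y. The condition becomes 279 − 20y = 0, giving y = 279/20 = 13.95.

13.95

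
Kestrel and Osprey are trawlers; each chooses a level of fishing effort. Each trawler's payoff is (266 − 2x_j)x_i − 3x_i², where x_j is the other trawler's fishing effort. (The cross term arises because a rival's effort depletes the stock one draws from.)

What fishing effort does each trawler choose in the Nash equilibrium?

33.25

Kestrel's payoff is (266 − 2x_O)x_K − 3x_K².
∂π/∂x_K = 266 − 2x_O − 6x_K = 0, so x_K = 133/3 − (1/3)x_O.
By symmetry x_O = x_K; substituting into the reaction function, (4/3)x_K = 133/3 and x_K = 33.25.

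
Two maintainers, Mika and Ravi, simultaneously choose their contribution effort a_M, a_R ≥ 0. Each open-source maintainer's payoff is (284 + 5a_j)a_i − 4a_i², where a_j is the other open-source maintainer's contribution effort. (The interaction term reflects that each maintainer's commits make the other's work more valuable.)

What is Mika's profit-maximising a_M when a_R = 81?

86.125

Mika's payoff is (284 + 5a_R)a_M − 4a_M².
∂π/∂a_M = 284 + 5a_R − 8a_M = 0, so a_M = 35.5 + 0.625a_R.
At a_R = 81: a_M = 35.5 + 0.625·81 = 86.125.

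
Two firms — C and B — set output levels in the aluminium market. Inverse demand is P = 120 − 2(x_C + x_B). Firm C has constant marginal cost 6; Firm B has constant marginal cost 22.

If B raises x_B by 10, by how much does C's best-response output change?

Firm C's profit: π = x_C(120 − 2(x_C + x_B)) − 6x_C.
∂π/∂x_C = 114 − 4x_C − 2x_B = 0, so x_C = 28.5 − 0.5x_B.
The reaction-function slope is −0.5, so a 10-unit rise in x_B moves x_C by −0.5 × 10 = −5. C's best response falls — the actions are strategic substitutes.

-5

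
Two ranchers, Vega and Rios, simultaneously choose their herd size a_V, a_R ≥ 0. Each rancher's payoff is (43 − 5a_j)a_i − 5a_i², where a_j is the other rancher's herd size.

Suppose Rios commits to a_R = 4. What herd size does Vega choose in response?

2.3

Vega's payoff is (43 − 5a_R)a_V − 5a_V².
∂π/∂a_V = 43 − 5a_R − 10a_V = 0, so a_V = 4.3 − 0.5a_R.
At a_R = 4: a_V = 4.3 − 0.5·4 = 2.3.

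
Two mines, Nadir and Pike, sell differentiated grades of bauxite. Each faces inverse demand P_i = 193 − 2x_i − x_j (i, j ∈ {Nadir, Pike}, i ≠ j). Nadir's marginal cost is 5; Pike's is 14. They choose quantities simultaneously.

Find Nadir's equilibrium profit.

Mine Nadir's profit: π = x_{Nadir}(193 − 2x_{Nadir} − x_{Pike}) − 5x_{Nadir}.
∂π/∂x_{Nadir} = 188 − 4x_{Nadir} − x_{Pike} = 0 ⇒ x_{Nadir} = 47 − 0.25x_{Pike}.
Similarly x_{Pike} = 44.75 − 0.25x_{Nadir}.
Substituting the second reaction function into the first: x_{Nadir} = 47 − 0.25(44.75 − 0.25x_{Nadir}), which gives 0.9375x_{Nadir} = 35.8125 ⇒ x_{Nadir} = 38.2.
Then x_{Pike} = 44.75 − 0.25·38.2 = 35.2.
P_{Nadir} = 193 − 2·38.2 − 35.2 = 81.4.
Profit = (81.4 − 5)·38.2 = 2918.48.

2918.48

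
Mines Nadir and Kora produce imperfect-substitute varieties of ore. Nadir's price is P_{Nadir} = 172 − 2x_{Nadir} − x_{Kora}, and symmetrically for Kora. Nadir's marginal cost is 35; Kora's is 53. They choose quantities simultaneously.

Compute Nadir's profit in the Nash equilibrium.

1635.92

Mine Nadir's profit: π = x_{Nadir}(172 − 2x_{Nadir} − x_{Kora}) − 35x_{Nadir}.
∂π/∂x_{Nadir} = 137 − 4x_{Nadir} − x_{Kora} = 0 ⇒ x_{Nadir} = 34.25 − 0.25x_{Kora}.
Similarly x_{Kora} = 29.75 − 0.25x_{Nadir}.
Solving the two reaction functions simultaneously: (1 − (−0.25)(−0.25))x_{Nadir} = 34.25 − 0.25·29.75, so 0.9375x_{Nadir} = 26.8125 and x_{Nadir} = 28.6.
Then x_{Kora} = 29.75 − 0.25·28.6 = 22.6.
P_{Nadir} = 172 − 2·28.6 − 22.6 = 92.2.
Profit = (92.2 − 35)·28.6 = 1635.92.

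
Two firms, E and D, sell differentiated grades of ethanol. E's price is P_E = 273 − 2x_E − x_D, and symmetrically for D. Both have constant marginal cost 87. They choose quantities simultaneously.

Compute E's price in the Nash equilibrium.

161.4

Firm E's profit: π = x_E(273 − 2x_E − x_D) − 87x_E.
∂π/∂x_E = 186 − 4x_E − x_D = 0 ⇒ x_E = 46.5 − 0.25x_D.
The game is symmetric, so in equilibrium x_D = x_E: the reaction function gives 1.25x_E = 46.5, hence x_E = 37.2.
P_E = 273 − 2·37.2 − 37.2 = 161.4.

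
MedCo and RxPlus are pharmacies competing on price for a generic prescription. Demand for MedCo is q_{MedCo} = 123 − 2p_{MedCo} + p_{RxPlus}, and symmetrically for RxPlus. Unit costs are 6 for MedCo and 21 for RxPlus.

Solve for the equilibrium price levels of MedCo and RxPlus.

47, 53

MedCo's profit: π = (p_{MedCo} − 6)(123 − 2p_{MedCo} + p_{RxPlus}).
∂π/∂p_{MedCo} = 135 − 4p_{MedCo} + p_{RxPlus} = 0 ⇒ p_{MedCo} = 33.75 + 0.25p_{RxPlus}.
Similarly p_{RxPlus} = 41.25 + 0.25p_{MedCo}.
Solving the two reaction functions simultaneously: (1 − (0.25)(0.25))p_{MedCo} = 33.75 + 0.25·41.25, so 0.9375p_{MedCo} = 44.0625 and p_{MedCo} = 47.
Then p_{RxPlus} = 41.25 + 0.25·47 = 53.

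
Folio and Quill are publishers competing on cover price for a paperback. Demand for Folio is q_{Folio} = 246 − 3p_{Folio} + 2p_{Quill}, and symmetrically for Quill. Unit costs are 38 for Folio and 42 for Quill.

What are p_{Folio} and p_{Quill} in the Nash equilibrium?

90.75, 92.25

Folio's profit: π = (p_{Folio} − 38)(246 − 3p_{Folio} + 2p_{Quill}).
∂π/∂p_{Folio} = 360 − 6p_{Folio} + 2p_{Quill} = 0 ⇒ p_{Folio} = 60 + (1/3)p_{Quill}.
Similarly p_{Quill} = 62 + (1/3)p_{Folio}.
Substituting the second reaction function into the first: p_{Folio} = 60 + (1/3)(62 + (1/3)p_{Folio}), which gives (8/9)p_{Folio} = 242/3 ⇒ p_{Folio} = 90.75.
Then p_{Quill} = 62 + (1/3)·90.75 = 92.25.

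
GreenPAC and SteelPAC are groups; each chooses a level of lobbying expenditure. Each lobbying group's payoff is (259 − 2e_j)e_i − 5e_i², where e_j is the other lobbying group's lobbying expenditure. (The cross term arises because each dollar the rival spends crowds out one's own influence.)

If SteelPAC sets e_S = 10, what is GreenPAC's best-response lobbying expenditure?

GreenPAC's payoff is (259 − 2e_S)e_G − 5e_G².
∂π/∂e_G = 259 − 2e_S − 10e_G = 0, so e_G = 25.9 − 0.2e_S.
At e_S = 10: e_G = 25.9 − 0.2·10 = 23.9.

23.9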